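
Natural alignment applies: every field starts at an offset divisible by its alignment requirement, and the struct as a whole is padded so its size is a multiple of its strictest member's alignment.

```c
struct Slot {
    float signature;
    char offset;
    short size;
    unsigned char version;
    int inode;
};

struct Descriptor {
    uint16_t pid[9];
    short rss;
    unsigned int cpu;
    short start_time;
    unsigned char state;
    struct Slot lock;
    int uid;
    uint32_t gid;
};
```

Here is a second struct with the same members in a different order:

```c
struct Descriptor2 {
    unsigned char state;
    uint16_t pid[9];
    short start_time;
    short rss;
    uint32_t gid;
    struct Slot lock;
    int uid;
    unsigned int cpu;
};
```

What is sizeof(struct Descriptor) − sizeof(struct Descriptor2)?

0

Slot: @0: signature [4B, align 4] → 4; @4: offset [1B, align 1] → 5; +1 pad (align 2); @6: size [2B, align 2] → 8; @8: version [1B, align 1] → 9; +3 pad (align 4); @12: inode [4B, align 4] → 16; size 16, align 4
@0: pid [18B, align 2] → 18
@18: rss [2B, align 2] → 20
@20: cpu [4B, align 4] → 24
@24: start_time [2B, align 2] → 26
@26: state [1B, align 1] → 27
+1 pad (align 4)
@28: lock [16B, align 4] → 44
@44: uid [4B, align 4] → 48
@48: gid [4B, align 4] → 52
size 52, align 4
— Descriptor2 —
@0: state [1B, align 1] → 1
+1 pad (align 2)
@2: pid [18B, align 2] → 20
@20: start_time [2B, align 2] → 22
@22: rss [2B, align 2] → 24
@24: gid [4B, align 4] → 28
@28: lock [16B, align 4] → 44
@44: uid [4B, align 4] → 48
@48: cpu [4B, align 4] → 52
size 52, align 4
52 − 52 = 0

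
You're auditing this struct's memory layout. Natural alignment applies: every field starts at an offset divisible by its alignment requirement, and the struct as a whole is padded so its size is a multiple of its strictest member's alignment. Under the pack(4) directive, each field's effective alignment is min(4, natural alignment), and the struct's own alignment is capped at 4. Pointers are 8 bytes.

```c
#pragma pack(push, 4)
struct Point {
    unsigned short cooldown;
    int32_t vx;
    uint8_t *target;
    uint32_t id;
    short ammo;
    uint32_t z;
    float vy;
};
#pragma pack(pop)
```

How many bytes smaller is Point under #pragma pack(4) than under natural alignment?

0

natural layout:
  cooldown at 0 (size 2, align 2) → ends 2
  pad 2 to align 4 for vx
  vx at 4 (size 4, align 4) → ends 8
  target at 8 (size 8, align 8) → ends 16
  id at 16 (size 4, align 4) → ends 20
  ammo at 20 (size 2, align 2) → ends 22
  pad 2 to align 4 for z
  z at 24 (size 4, align 4) → ends 28
  vy at 28 (size 4, align 4) → ends 32
  total 32 bytes, alignment 8
packed(4) layout:
  cooldown at 0 (size 2, align 2) → ends 2
  pad 2 to align 4 for vx
  vx at 4 (size 4, align 4) → ends 8
  target at 8 (size 8, align 4) → ends 16
  id at 16 (size 4, align 4) → ends 20
  ammo at 20 (size 2, align 2) → ends 22
  pad 2 to align 4 for z
  z at 24 (size 4, align 4) → ends 28
  vy at 28 (size 4, align 4) → ends 32
  total 32 bytes, alignment 4
32 − 32 = 0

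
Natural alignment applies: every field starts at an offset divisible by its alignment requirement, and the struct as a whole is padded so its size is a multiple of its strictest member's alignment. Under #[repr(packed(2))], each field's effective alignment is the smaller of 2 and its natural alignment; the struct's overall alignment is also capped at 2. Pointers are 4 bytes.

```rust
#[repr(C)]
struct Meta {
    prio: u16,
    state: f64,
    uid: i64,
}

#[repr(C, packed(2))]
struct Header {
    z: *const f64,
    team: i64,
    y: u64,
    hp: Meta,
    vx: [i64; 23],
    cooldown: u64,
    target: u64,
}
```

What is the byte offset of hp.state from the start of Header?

Meta: @0: prio [2B, align 2] → 2; +6 pad (align 8); @8: state [8B, align 8] → 16; @16: uid [8B, align 8] → 24; size 24, align 8
@0: z [4B, align 2] → 4
@4: team [8B, align 2] → 12
@12: y [8B, align 2] → 20
@20: hp [24B, align 2] → 44
within Meta: state at 8
20 + 8 = 28

28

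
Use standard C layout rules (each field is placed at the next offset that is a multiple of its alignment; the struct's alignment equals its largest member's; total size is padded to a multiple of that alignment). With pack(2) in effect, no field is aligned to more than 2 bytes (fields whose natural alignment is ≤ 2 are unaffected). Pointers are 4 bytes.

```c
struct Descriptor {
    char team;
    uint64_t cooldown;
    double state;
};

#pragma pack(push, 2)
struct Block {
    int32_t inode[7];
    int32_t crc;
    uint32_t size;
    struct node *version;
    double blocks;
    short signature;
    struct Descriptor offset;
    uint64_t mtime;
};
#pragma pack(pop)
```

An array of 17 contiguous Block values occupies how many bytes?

1394

Descriptor: team at 0 (size 1, align 1) → ends 1; pad 7 to align 8 for cooldown; cooldown at 8 (size 8, align 8) → ends 16; state at 16 (size 8, align 8) → ends 24; total 24 bytes, alignment 8
inode at 0 (size 28, align 2) → ends 28
crc at 28 (size 4, align 2) → ends 32
size at 32 (size 4, align 2) → ends 36
version at 36 (size 4, align 2) → ends 40
blocks at 40 (size 8, align 2) → ends 48
signature at 48 (size 2, align 2) → ends 50
offset at 50 (size 24, align 2) → ends 74
mtime at 74 (size 8, align 2) → ends 82
total 82 bytes, alignment 2
array of 17: 17 × 82 = 1394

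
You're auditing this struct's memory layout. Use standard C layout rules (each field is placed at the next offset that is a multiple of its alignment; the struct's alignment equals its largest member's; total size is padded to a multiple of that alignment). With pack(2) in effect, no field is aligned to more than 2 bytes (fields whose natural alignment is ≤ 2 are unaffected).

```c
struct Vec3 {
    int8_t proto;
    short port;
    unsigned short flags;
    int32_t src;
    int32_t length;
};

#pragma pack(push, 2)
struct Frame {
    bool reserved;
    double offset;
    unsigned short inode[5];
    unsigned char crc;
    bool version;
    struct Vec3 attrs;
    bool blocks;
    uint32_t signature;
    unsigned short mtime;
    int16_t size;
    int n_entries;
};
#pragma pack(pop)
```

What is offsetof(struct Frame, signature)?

40

Vec3: @0: proto [1B, align 1] → 1; +1 pad (align 2); @2: port [2B, align 2] → 4; @4: flags [2B, align 2] → 6; +2 pad (align 4); @8: src [4B, align 4] → 12; @12: length [4B, align 4] → 16; size 16, align 4
@0: reserved [1B, align 1] → 1
+1 pad (align 2)
@2: offset [8B, align 2] → 10
@10: inode [10B, align 2] → 20
@20: crc [1B, align 1] → 21
@21: version [1B, align 1] → 22
@22: attrs [16B, align 2] → 38
@38: blocks [1B, align 1] → 39
+1 pad (align 2)
@40: signature [4B, align 2] → 44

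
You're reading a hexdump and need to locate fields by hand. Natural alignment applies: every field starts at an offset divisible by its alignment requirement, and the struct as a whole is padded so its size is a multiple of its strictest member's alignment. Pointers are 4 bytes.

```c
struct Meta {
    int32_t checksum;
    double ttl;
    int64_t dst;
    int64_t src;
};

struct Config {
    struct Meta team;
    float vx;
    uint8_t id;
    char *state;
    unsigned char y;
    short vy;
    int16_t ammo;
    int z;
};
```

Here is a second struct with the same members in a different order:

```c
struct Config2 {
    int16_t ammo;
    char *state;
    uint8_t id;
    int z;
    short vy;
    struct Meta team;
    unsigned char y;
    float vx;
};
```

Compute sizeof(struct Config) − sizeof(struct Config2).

-8

Meta: checksum at 0 (size 4, align 4) → ends 4; pad 4 to align 8 for ttl; ttl at 8 (size 8, align 8) → ends 16; dst at 16 (size 8, align 8) → ends 24; src at 24 (size 8, align 8) → ends 32; total 32 bytes, alignment 8
team at 0 (size 32, align 8) → ends 32
vx at 32 (size 4, align 4) → ends 36
id at 36 (size 1, align 1) → ends 37
pad 3 to align 4 for state
state at 40 (size 4, align 4) → ends 44
y at 44 (size 1, align 1) → ends 45
pad 1 to align 2 for vy
vy at 46 (size 2, align 2) → ends 48
ammo at 48 (size 2, align 2) → ends 50
pad 2 to align 4 for z
z at 52 (size 4, align 4) → ends 56
total 56 bytes, alignment 8
— Config2 —
ammo at 0 (size 2, align 2) → ends 2
pad 2 to align 4 for state
state at 4 (size 4, align 4) → ends 8
id at 8 (size 1, align 1) → ends 9
pad 3 to align 4 for z
z at 12 (size 4, align 4) → ends 16
vy at 16 (size 2, align 2) → ends 18
pad 6 to align 8 for team
team at 24 (size 32, align 8) → ends 56
y at 56 (size 1, align 1) → ends 57
pad 3 to align 4 for vx
vx at 60 (size 4, align 4) → ends 64
total 64 bytes, alignment 8
56 − 64 = -8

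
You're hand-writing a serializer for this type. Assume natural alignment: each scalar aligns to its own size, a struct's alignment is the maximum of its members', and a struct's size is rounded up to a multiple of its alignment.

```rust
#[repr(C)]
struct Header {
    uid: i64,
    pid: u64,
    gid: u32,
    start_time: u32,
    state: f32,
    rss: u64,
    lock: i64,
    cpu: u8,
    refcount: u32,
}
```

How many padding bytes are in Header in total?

7

0..8  uid  (8B, 8-aligned)
8..16  pid  (8B, 8-aligned)
16..20  gid  (4B, 4-aligned)
20..24  start_time  (4B, 4-aligned)
24..28  state  (4B, 4-aligned)
28..32  -- padding (4B)
32..40  rss  (8B, 8-aligned)
40..48  lock  (8B, 8-aligned)
48..49  cpu  (1B, 1-aligned)
49..52  -- padding (3B)
52..56  refcount  (4B, 4-aligned)
sizeof = 56, alignof = 8
data bytes 49, size 56 → padding 7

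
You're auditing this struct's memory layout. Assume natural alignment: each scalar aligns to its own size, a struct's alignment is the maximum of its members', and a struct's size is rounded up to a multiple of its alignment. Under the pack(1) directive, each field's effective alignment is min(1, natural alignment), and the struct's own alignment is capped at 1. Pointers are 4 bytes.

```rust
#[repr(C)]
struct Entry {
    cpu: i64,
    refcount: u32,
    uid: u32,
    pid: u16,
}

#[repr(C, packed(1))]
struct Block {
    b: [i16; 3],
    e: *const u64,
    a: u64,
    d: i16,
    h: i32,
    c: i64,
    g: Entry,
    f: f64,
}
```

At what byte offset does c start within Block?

24

Entry: 0..8  cpu  (8B, 8-aligned); 8..12  refcount  (4B, 4-aligned); 12..16  uid  (4B, 4-aligned); 16..18  pid  (2B, 2-aligned); 18..24  -- tail padding (6B); sizeof = 24, alignof = 8
0..6  b  (6B, 1-aligned)
6..10  e  (4B, 1-aligned)
10..18  a  (8B, 1-aligned)
18..20  d  (2B, 1-aligned)
20..24  h  (4B, 1-aligned)
24..32  c  (8B, 1-aligned)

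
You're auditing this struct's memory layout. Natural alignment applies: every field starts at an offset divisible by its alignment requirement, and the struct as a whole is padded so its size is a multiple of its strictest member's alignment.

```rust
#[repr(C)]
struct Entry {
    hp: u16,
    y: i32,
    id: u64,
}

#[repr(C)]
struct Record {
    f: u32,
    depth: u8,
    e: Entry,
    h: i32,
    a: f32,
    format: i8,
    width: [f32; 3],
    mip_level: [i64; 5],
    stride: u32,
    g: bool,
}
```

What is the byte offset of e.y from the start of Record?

12

Entry: hp at 0 (size 2, align 2) → ends 2; pad 2 to align 4 for y; y at 4 (size 4, align 4) → ends 8; id at 8 (size 8, align 8) → ends 16; total 16 bytes, alignment 8
f at 0 (size 4, align 4) → ends 4
depth at 4 (size 1, align 1) → ends 5
pad 3 to align 8 for e
e at 8 (size 16, align 8) → ends 24
within Entry: y at 4
8 + 4 = 12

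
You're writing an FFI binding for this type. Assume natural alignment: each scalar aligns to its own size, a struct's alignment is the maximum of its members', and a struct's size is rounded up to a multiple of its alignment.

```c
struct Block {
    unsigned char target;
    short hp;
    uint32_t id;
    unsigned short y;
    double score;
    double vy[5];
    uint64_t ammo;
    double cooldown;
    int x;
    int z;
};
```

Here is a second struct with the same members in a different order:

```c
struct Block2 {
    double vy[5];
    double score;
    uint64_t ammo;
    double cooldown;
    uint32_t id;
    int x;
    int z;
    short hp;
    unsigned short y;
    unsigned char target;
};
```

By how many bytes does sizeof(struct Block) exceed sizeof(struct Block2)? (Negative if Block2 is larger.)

target at 0 (size 1, align 1) → ends 1
pad 1 to align 2 for hp
hp at 2 (size 2, align 2) → ends 4
id at 4 (size 4, align 4) → ends 8
y at 8 (size 2, align 2) → ends 10
pad 6 to align 8 for score
score at 16 (size 8, align 8) → ends 24
vy at 24 (size 40, align 8) → ends 64
ammo at 64 (size 8, align 8) → ends 72
cooldown at 72 (size 8, align 8) → ends 80
x at 80 (size 4, align 4) → ends 84
z at 84 (size 4, align 4) → ends 88
total 88 bytes, alignment 8
— Block2 —
vy at 0 (size 40, align 8) → ends 40
score at 40 (size 8, align 8) → ends 48
ammo at 48 (size 8, align 8) → ends 56
cooldown at 56 (size 8, align 8) → ends 64
id at 64 (size 4, align 4) → ends 68
x at 68 (size 4, align 4) → ends 72
z at 72 (size 4, align 4) → ends 76
hp at 76 (size 2, align 2) → ends 78
y at 78 (size 2, align 2) → ends 80
target at 80 (size 1, align 1) → ends 81
tail pad 7 to reach multiple of 8
total 88 bytes, alignment 8
88 − 88 = 0

0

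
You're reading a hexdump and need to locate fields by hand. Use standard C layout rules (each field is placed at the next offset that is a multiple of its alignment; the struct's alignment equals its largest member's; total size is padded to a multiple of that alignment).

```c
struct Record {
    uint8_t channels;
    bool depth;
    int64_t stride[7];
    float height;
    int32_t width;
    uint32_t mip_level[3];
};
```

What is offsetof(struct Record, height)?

64

0..1  channels  (1B, 1-aligned)
1..2  depth  (1B, 1-aligned)
2..8  -- padding (6B)
8..64  stride  (56B, 8-aligned)
64..68  height  (4B, 4-aligned)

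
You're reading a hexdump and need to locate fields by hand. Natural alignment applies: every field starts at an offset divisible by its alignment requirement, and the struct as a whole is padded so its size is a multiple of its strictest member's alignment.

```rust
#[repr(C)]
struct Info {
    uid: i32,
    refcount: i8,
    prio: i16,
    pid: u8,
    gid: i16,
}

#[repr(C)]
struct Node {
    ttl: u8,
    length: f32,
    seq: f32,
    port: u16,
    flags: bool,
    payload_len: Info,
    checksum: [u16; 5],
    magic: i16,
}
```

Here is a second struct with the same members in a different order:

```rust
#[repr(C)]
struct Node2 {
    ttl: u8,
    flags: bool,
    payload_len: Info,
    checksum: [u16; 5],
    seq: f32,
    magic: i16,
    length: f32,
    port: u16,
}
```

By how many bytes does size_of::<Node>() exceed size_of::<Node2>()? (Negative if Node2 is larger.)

Info: @0: uid [4B, align 4] → 4; @4: refcount [1B, align 1] → 5; +1 pad (align 2); @6: prio [2B, align 2] → 8; @8: pid [1B, align 1] → 9; +1 pad (align 2); @10: gid [2B, align 2] → 12; size 12, align 4
@0: ttl [1B, align 1] → 1
+3 pad (align 4)
@4: length [4B, align 4] → 8
@8: seq [4B, align 4] → 12
@12: port [2B, align 2] → 14
@14: flags [1B, align 1] → 15
+1 pad (align 4)
@16: payload_len [12B, align 4] → 28
@28: checksum [10B, align 2] → 38
@38: magic [2B, align 2] → 40
size 40, align 4
— Node2 —
@0: ttl [1B, align 1] → 1
@1: flags [1B, align 1] → 2
+2 pad (align 4)
@4: payload_len [12B, align 4] → 16
@16: checksum [10B, align 2] → 26
+2 pad (align 4)
@28: seq [4B, align 4] → 32
@32: magic [2B, align 2] → 34
+2 pad (align 4)
@36: length [4B, align 4] → 40
@40: port [2B, align 2] → 42
+2 tail pad (align 4)
size 44, align 4
40 − 44 = -4

-4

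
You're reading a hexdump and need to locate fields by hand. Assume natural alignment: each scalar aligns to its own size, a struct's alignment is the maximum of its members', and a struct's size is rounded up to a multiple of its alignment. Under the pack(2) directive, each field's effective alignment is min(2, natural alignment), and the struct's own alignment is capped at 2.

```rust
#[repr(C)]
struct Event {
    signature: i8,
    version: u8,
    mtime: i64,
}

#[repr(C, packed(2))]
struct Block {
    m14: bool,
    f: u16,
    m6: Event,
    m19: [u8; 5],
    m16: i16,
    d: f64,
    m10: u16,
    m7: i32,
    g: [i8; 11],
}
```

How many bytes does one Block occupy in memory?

54

Event: 0..1  signature  (1B, 1-aligned); 1..2  version  (1B, 1-aligned); 2..8  -- padding (6B); 8..16  mtime  (8B, 8-aligned); sizeof = 16, alignof = 8
0..1  m14  (1B, 1-aligned)
1..2  -- padding (1B)
2..4  f  (2B, 2-aligned)
4..20  m6  (16B, 2-aligned)
20..25  m19  (5B, 1-aligned)
25..26  -- padding (1B)
26..28  m16  (2B, 2-aligned)
28..36  d  (8B, 2-aligned)
36..38  m10  (2B, 2-aligned)
38..42  m7  (4B, 2-aligned)
42..53  g  (11B, 1-aligned)
53..54  -- tail padding (1B)
sizeof = 54, alignof = 2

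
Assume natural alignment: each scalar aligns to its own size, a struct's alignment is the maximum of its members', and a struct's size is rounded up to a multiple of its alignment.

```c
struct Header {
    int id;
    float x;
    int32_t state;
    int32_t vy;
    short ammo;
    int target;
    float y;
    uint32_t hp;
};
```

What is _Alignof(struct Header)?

member alignments: id=4, x=4, state=4, vy=4, ammo=2, target=4, y=4, hp=4
max = 4

4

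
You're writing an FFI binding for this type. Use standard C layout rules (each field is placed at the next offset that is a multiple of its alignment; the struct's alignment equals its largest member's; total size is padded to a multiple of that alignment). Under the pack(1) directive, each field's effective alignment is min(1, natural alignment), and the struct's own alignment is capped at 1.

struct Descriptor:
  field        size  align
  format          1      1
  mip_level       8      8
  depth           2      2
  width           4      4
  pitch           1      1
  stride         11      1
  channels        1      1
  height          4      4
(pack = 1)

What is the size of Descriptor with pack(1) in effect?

32

0..1  format  (1B, 1-aligned)
1..9  mip_level  (8B, 1-aligned)
9..11  depth  (2B, 1-aligned)
11..15  width  (4B, 1-aligned)
15..16  pitch  (1B, 1-aligned)
16..27  stride  (11B, 1-aligned)
27..28  channels  (1B, 1-aligned)
28..32  height  (4B, 1-aligned)
sizeof = 32, alignof = 1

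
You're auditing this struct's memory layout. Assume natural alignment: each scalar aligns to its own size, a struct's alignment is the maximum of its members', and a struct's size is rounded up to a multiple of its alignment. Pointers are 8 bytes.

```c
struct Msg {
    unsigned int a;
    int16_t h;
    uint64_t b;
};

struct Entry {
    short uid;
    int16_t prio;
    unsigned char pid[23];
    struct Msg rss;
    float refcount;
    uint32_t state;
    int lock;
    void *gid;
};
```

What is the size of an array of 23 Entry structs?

1656

Msg: 0..4  a  (4B, 4-aligned); 4..6  h  (2B, 2-aligned); 6..8  -- padding (2B); 8..16  b  (8B, 8-aligned); sizeof = 16, alignof = 8
0..2  uid  (2B, 2-aligned)
2..4  prio  (2B, 2-aligned)
4..27  pid  (23B, 1-aligned)
27..32  -- padding (5B)
32..48  rss  (16B, 8-aligned)
48..52  refcount  (4B, 4-aligned)
52..56  state  (4B, 4-aligned)
56..60  lock  (4B, 4-aligned)
60..64  -- padding (4B)
64..72  gid  (8B, 8-aligned)
sizeof = 72, alignof = 8
array of 23: 23 × 72 = 1656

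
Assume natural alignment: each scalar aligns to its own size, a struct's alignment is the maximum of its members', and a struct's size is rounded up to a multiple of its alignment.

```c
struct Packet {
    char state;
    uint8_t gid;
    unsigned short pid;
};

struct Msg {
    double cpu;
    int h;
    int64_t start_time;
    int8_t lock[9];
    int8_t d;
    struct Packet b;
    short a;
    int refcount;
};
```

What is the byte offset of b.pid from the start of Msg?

36

Packet: @0: state [1B, align 1] → 1; @1: gid [1B, align 1] → 2; @2: pid [2B, align 2] → 4; size 4, align 2
@0: cpu [8B, align 8] → 8
@8: h [4B, align 4] → 12
+4 pad (align 8)
@16: start_time [8B, align 8] → 24
@24: lock [9B, align 1] → 33
@33: d [1B, align 1] → 34
@34: b [4B, align 2] → 38
within Packet: pid at 2
34 + 2 = 36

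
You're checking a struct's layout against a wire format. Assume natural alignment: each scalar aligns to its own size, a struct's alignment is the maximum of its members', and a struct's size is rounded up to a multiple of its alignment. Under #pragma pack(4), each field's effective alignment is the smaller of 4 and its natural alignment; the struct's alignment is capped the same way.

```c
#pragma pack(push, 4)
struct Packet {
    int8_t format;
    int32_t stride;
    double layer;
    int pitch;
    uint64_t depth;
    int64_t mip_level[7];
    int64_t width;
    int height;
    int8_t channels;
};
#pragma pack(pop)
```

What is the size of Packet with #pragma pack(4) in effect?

100

format at 0 (size 1, align 1) → ends 1
pad 3 to align 4 for stride
stride at 4 (size 4, align 4) → ends 8
layer at 8 (size 8, align 4) → ends 16
pitch at 16 (size 4, align 4) → ends 20
depth at 20 (size 8, align 4) → ends 28
mip_level at 28 (size 56, align 4) → ends 84
width at 84 (size 8, align 4) → ends 92
height at 92 (size 4, align 4) → ends 96
channels at 96 (size 1, align 1) → ends 97
tail pad 3 to reach multiple of 4
total 100 bytes, alignment 4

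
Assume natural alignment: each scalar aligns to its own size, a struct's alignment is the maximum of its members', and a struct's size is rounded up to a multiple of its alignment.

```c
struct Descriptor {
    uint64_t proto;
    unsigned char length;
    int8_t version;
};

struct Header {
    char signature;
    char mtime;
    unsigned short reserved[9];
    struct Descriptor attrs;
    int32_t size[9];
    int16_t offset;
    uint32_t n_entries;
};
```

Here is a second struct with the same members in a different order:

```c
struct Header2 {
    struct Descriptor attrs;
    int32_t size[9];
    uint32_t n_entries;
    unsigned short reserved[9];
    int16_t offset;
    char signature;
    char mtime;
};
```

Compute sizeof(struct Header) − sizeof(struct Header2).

8

Descriptor: @0: proto [8B, align 8] → 8; @8: length [1B, align 1] → 9; @9: version [1B, align 1] → 10; +6 tail pad (align 8); size 16, align 8
@0: signature [1B, align 1] → 1
@1: mtime [1B, align 1] → 2
@2: reserved [18B, align 2] → 20
+4 pad (align 8)
@24: attrs [16B, align 8] → 40
@40: size [36B, align 4] → 76
@76: offset [2B, align 2] → 78
+2 pad (align 4)
@80: n_entries [4B, align 4] → 84
+4 tail pad (align 8)
size 88, align 8
— Header2 —
@0: attrs [16B, align 8] → 16
@16: size [36B, align 4] → 52
@52: n_entries [4B, align 4] → 56
@56: reserved [18B, align 2] → 74
@74: offset [2B, align 2] → 76
@76: signature [1B, align 1] → 77
@77: mtime [1B, align 1] → 78
+2 tail pad (align 8)
size 80, align 8
88 − 80 = 8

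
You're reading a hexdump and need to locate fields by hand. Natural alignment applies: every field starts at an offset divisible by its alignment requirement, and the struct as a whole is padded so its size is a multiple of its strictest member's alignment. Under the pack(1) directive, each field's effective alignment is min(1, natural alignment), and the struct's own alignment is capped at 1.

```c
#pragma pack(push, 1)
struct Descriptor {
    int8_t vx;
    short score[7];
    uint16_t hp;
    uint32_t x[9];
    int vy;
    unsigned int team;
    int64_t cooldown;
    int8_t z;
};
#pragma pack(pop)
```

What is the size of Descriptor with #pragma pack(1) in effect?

70

0..1  vx  (1B, 1-aligned)
1..15  score  (14B, 1-aligned)
15..17  hp  (2B, 1-aligned)
17..53  x  (36B, 1-aligned)
53..57  vy  (4B, 1-aligned)
57..61  team  (4B, 1-aligned)
61..69  cooldown  (8B, 1-aligned)
69..70  z  (1B, 1-aligned)
sizeof = 70, alignof = 1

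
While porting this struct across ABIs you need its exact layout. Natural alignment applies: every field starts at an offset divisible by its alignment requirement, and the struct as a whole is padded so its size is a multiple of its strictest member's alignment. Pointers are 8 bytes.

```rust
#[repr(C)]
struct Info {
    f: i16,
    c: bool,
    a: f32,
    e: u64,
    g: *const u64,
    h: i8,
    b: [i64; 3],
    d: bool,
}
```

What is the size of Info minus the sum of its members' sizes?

@0: f [2B, align 2] → 2
@2: c [1B, align 1] → 3
+1 pad (align 4)
@4: a [4B, align 4] → 8
@8: e [8B, align 8] → 16
@16: g [8B, align 8] → 24
@24: h [1B, align 1] → 25
+7 pad (align 8)
@32: b [24B, align 8] → 56
@56: d [1B, align 1] → 57
+7 tail pad (align 8)
size 64, align 8
data bytes 49, size 64 → padding 15

15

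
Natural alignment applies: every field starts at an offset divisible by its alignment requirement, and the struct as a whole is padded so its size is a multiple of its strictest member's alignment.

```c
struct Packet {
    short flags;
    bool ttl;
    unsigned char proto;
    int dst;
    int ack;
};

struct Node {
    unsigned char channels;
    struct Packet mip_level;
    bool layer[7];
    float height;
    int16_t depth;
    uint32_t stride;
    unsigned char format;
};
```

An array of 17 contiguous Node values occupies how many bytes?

680

Packet: @0: flags [2B, align 2] → 2; @2: ttl [1B, align 1] → 3; @3: proto [1B, align 1] → 4; @4: dst [4B, align 4] → 8; @8: ack [4B, align 4] → 12; size 12, align 4
@0: channels [1B, align 1] → 1
+3 pad (align 4)
@4: mip_level [12B, align 4] → 16
@16: layer [7B, align 1] → 23
+1 pad (align 4)
@24: height [4B, align 4] → 28
@28: depth [2B, align 2] → 30
+2 pad (align 4)
@32: stride [4B, align 4] → 36
@36: format [1B, align 1] → 37
+3 tail pad (align 4)
size 40, align 4
array of 17: 17 × 40 = 680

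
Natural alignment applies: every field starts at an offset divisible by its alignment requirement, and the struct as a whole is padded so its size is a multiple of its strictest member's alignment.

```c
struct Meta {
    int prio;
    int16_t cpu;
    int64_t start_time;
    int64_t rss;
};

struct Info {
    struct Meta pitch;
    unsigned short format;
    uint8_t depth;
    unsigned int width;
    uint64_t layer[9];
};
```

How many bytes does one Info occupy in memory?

Meta: prio at 0 (size 4, align 4) → ends 4; cpu at 4 (size 2, align 2) → ends 6; pad 2 to align 8 for start_time; start_time at 8 (size 8, align 8) → ends 16; rss at 16 (size 8, align 8) → ends 24; total 24 bytes, alignment 8
pitch at 0 (size 24, align 8) → ends 24
format at 24 (size 2, align 2) → ends 26
depth at 26 (size 1, align 1) → ends 27
pad 1 to align 4 for width
width at 28 (size 4, align 4) → ends 32
layer at 32 (size 72, align 8) → ends 104
total 104 bytes, alignment 8

104 bytes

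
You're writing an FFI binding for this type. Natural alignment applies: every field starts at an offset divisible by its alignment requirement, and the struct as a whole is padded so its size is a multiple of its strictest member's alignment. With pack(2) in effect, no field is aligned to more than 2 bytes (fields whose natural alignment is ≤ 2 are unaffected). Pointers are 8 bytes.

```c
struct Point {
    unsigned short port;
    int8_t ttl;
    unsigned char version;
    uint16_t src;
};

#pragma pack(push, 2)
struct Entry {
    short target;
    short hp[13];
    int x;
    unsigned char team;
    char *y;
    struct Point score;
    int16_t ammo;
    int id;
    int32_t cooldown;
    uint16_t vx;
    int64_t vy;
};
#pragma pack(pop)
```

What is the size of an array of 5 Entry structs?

340

Point: 0..2  port  (2B, 2-aligned); 2..3  ttl  (1B, 1-aligned); 3..4  version  (1B, 1-aligned); 4..6  src  (2B, 2-aligned); sizeof = 6, alignof = 2
0..2  target  (2B, 2-aligned)
2..28  hp  (26B, 2-aligned)
28..32  x  (4B, 2-aligned)
32..33  team  (1B, 1-aligned)
33..34  -- padding (1B)
34..42  y  (8B, 2-aligned)
42..48  score  (6B, 2-aligned)
48..50  ammo  (2B, 2-aligned)
50..54  id  (4B, 2-aligned)
54..58  cooldown  (4B, 2-aligned)
58..60  vx  (2B, 2-aligned)
60..68  vy  (8B, 2-aligned)
sizeof = 68, alignof = 2
array of 5: 5 × 68 = 340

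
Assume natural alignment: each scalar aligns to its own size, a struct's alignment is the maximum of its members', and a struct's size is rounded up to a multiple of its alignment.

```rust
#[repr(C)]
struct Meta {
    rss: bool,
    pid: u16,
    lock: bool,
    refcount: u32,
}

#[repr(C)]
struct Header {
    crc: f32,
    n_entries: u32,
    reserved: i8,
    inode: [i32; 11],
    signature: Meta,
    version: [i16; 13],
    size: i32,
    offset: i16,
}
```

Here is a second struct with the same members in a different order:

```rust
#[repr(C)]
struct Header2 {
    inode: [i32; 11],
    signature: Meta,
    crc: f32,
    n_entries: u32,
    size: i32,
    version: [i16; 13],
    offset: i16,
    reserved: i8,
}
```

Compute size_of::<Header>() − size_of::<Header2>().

4

Meta: @0: rss [1B, align 1] → 1; +1 pad (align 2); @2: pid [2B, align 2] → 4; @4: lock [1B, align 1] → 5; +3 pad (align 4); @8: refcount [4B, align 4] → 12; size 12, align 4
@0: crc [4B, align 4] → 4
@4: n_entries [4B, align 4] → 8
@8: reserved [1B, align 1] → 9
+3 pad (align 4)
@12: inode [44B, align 4] → 56
@56: signature [12B, align 4] → 68
@68: version [26B, align 2] → 94
+2 pad (align 4)
@96: size [4B, align 4] → 100
@100: offset [2B, align 2] → 102
+2 tail pad (align 4)
size 104, align 4
— Header2 —
@0: inode [44B, align 4] → 44
@44: signature [12B, align 4] → 56
@56: crc [4B, align 4] → 60
@60: n_entries [4B, align 4] → 64
@64: size [4B, align 4] → 68
@68: version [26B, align 2] → 94
@94: offset [2B, align 2] → 96
@96: reserved [1B, align 1] → 97
+3 tail pad (align 4)
size 100, align 4
104 − 100 = 4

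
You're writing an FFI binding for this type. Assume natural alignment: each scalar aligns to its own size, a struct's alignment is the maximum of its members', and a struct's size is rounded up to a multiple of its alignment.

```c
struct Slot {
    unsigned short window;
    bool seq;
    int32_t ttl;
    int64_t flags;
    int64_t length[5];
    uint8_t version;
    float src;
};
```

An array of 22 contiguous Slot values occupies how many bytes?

1408

@0: window [2B, align 2] → 2
@2: seq [1B, align 1] → 3
+1 pad (align 4)
@4: ttl [4B, align 4] → 8
@8: flags [8B, align 8] → 16
@16: length [40B, align 8] → 56
@56: version [1B, align 1] → 57
+3 pad (align 4)
@60: src [4B, align 4] → 64
size 64, align 8
array of 22: 22 × 64 = 1408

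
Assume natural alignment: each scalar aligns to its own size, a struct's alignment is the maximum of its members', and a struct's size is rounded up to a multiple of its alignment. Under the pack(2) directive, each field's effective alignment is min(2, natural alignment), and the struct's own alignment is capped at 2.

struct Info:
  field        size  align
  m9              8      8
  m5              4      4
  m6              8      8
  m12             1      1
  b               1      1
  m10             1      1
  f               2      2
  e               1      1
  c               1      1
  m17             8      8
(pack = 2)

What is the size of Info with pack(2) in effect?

@0: m9 [8B, align 2] → 8
@8: m5 [4B, align 2] → 12
@12: m6 [8B, align 2] → 20
@20: m12 [1B, align 1] → 21
@21: b [1B, align 1] → 22
@22: m10 [1B, align 1] → 23
+1 pad (align 2)
@24: f [2B, align 2] → 26
@26: e [1B, align 1] → 27
@27: c [1B, align 1] → 28
@28: m17 [8B, align 2] → 36
size 36, align 2

36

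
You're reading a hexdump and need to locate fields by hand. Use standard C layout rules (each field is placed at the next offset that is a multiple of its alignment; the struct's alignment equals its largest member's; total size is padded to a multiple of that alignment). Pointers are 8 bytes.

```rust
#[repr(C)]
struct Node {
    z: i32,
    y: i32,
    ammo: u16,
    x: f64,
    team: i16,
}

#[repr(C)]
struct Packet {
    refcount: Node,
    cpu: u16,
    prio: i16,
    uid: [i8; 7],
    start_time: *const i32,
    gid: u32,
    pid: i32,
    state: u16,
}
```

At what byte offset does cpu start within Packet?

Node: z at 0 (size 4, align 4) → ends 4; y at 4 (size 4, align 4) → ends 8; ammo at 8 (size 2, align 2) → ends 10; pad 6 to align 8 for x; x at 16 (size 8, align 8) → ends 24; team at 24 (size 2, align 2) → ends 26; tail pad 6 to reach multiple of 8; total 32 bytes, alignment 8
refcount at 0 (size 32, align 8) → ends 32
cpu at 32 (size 2, align 2) → ends 34

32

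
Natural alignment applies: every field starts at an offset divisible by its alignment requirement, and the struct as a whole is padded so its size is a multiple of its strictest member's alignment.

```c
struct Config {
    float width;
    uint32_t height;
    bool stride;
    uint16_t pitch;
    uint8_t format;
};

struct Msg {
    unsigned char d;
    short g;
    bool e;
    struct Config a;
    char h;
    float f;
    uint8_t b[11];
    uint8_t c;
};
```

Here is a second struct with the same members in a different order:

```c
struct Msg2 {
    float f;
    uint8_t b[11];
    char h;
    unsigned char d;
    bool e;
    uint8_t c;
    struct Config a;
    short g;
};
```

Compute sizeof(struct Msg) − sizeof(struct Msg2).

4

Config: 0..4  width  (4B, 4-aligned); 4..8  height  (4B, 4-aligned); 8..9  stride  (1B, 1-aligned); 9..10  -- padding (1B); 10..12  pitch  (2B, 2-aligned); 12..13  format  (1B, 1-aligned); 13..16  -- tail padding (3B); sizeof = 16, alignof = 4
0..1  d  (1B, 1-aligned)
1..2  -- padding (1B)
2..4  g  (2B, 2-aligned)
4..5  e  (1B, 1-aligned)
5..8  -- padding (3B)
8..24  a  (16B, 4-aligned)
24..25  h  (1B, 1-aligned)
25..28  -- padding (3B)
28..32  f  (4B, 4-aligned)
32..43  b  (11B, 1-aligned)
43..44  c  (1B, 1-aligned)
sizeof = 44, alignof = 4
— Msg2 —
0..4  f  (4B, 4-aligned)
4..15  b  (11B, 1-aligned)
15..16  h  (1B, 1-aligned)
16..17  d  (1B, 1-aligned)
17..18  e  (1B, 1-aligned)
18..19  c  (1B, 1-aligned)
19..20  -- padding (1B)
20..36  a  (16B, 4-aligned)
36..38  g  (2B, 2-aligned)
38..40  -- tail padding (2B)
sizeof = 40, alignof = 4
44 − 40 = 4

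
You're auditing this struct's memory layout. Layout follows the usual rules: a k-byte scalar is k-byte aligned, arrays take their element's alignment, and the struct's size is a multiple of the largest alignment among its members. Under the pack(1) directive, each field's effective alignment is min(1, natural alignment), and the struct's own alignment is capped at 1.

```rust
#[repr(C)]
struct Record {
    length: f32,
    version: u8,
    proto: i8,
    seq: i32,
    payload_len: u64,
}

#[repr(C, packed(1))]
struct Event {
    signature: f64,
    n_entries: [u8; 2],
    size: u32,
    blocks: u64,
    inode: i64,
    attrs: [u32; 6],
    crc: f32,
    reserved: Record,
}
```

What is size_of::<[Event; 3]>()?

246

Record: @0: length [4B, align 4] → 4; @4: version [1B, align 1] → 5; @5: proto [1B, align 1] → 6; +2 pad (align 4); @8: seq [4B, align 4] → 12; +4 pad (align 8); @16: payload_len [8B, align 8] → 24; size 24, align 8
@0: signature [8B, align 1] → 8
@8: n_entries [2B, align 1] → 10
@10: size [4B, align 1] → 14
@14: blocks [8B, align 1] → 22
@22: inode [8B, align 1] → 30
@30: attrs [24B, align 1] → 54
@54: crc [4B, align 1] → 58
@58: reserved [24B, align 1] → 82
size 82, align 1
array of 3: 3 × 82 = 246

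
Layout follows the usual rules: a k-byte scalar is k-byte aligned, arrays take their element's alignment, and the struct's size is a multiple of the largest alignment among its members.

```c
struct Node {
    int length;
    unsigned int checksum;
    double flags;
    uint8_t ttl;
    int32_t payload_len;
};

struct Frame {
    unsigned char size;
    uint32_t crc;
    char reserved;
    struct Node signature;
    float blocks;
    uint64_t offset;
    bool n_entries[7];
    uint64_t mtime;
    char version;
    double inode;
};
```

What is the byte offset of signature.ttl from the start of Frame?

Node: length at 0 (size 4, align 4) → ends 4; checksum at 4 (size 4, align 4) → ends 8; flags at 8 (size 8, align 8) → ends 16; ttl at 16 (size 1, align 1) → ends 17; pad 3 to align 4 for payload_len; payload_len at 20 (size 4, align 4) → ends 24; total 24 bytes, alignment 8
size at 0 (size 1, align 1) → ends 1
pad 3 to align 4 for crc
crc at 4 (size 4, align 4) → ends 8
reserved at 8 (size 1, align 1) → ends 9
pad 7 to align 8 for signature
signature at 16 (size 24, align 8) → ends 40
within Node: ttl at 16
16 + 16 = 32

32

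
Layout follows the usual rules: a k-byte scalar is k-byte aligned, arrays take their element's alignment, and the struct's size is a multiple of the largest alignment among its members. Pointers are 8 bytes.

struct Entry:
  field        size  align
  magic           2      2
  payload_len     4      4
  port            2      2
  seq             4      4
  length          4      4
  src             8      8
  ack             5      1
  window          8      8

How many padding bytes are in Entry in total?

11

@0: magic [2B, align 2] → 2
+2 pad (align 4)
@4: payload_len [4B, align 4] → 8
@8: port [2B, align 2] → 10
+2 pad (align 4)
@12: seq [4B, align 4] → 16
@16: length [4B, align 4] → 20
+4 pad (align 8)
@24: src [8B, align 8] → 32
@32: ack [5B, align 1] → 37
+3 pad (align 8)
@40: window [8B, align 8] → 48
size 48, align 8
data bytes 37, size 48 → padding 11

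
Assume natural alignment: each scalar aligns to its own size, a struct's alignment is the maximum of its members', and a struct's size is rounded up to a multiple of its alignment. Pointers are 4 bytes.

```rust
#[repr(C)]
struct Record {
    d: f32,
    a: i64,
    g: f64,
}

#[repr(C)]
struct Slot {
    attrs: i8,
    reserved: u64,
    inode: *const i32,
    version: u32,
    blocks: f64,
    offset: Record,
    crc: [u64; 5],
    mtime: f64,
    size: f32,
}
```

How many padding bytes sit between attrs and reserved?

Record: 0..4  d  (4B, 4-aligned); 4..8  -- padding (4B); 8..16  a  (8B, 8-aligned); 16..24  g  (8B, 8-aligned); sizeof = 24, alignof = 8
0..1  attrs  (1B, 1-aligned)
1..8  -- padding (7B)
8..16  reserved  (8B, 8-aligned)

7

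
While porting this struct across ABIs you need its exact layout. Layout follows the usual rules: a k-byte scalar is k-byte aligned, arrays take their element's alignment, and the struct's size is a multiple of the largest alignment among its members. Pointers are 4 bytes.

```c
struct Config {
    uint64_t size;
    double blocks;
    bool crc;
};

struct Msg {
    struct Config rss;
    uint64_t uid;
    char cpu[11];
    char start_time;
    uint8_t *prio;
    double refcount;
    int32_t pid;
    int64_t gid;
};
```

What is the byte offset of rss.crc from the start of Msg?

16

Config: size at 0 (size 8, align 8) → ends 8; blocks at 8 (size 8, align 8) → ends 16; crc at 16 (size 1, align 1) → ends 17; tail pad 7 to reach multiple of 8; total 24 bytes, alignment 8
rss at 0 (size 24, align 8) → ends 24
within Config: crc at 16
0 + 16 = 16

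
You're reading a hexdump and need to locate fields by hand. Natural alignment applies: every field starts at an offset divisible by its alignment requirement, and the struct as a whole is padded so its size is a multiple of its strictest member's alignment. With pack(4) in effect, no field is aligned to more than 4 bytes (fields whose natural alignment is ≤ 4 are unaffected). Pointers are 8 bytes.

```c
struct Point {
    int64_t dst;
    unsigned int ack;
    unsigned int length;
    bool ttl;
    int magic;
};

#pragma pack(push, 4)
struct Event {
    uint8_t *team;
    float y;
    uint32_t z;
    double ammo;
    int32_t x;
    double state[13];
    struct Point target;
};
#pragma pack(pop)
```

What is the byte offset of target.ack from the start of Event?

140

Point: @0: dst [8B, align 8] → 8; @8: ack [4B, align 4] → 12; @12: length [4B, align 4] → 16; @16: ttl [1B, align 1] → 17; +3 pad (align 4); @20: magic [4B, align 4] → 24; size 24, align 8
@0: team [8B, align 4] → 8
@8: y [4B, align 4] → 12
@12: z [4B, align 4] → 16
@16: ammo [8B, align 4] → 24
@24: x [4B, align 4] → 28
@28: state [104B, align 4] → 132
@132: target [24B, align 4] → 156
within Point: ack at 8
132 + 8 = 140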